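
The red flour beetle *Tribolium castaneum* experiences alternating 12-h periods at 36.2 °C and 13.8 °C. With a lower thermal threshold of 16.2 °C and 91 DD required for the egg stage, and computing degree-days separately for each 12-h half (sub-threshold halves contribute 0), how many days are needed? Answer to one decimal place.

Day half: max(0, 36.2 − 16.2) × 0.5 = 20.0 × 0.5 = 10.00 DD.
Night half: max(0, 13.8 − 16.2) × 0.5 = 0.0 × 0.5 = 0.00 DD.
Per 24 h: 10.00 DD/day.
Duration = 91 / 10.00 = 9.100 ≈ 9.1 days.

9.1 days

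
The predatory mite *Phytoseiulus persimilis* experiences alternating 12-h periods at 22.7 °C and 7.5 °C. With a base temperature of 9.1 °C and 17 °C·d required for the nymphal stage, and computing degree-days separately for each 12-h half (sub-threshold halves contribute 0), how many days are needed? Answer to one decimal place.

Day half: max(0, 22.7 − 9.1) × 0.5 = 13.6 × 0.5 = 6.80 DD.
Night half: max(0, 7.5 − 9.1) × 0.5 = 0.0 × 0.5 = 0.00 DD.
Per 24 h: 6.80 DD/day.
Duration = 17 / 6.80 = 2.500 ≈ 2.5 days.

2.5 days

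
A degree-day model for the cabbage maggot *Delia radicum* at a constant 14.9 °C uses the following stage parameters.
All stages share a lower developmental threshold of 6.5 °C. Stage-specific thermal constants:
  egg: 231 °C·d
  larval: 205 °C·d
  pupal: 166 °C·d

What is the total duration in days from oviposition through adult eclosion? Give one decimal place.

71.7 days

Daily accumulation at 14.9 °C = 14.9 − 6.5 = 8.4 DD/day.
Total K = 231 + 205 + 166 = 602 DD.
Total duration = 602 / 8.4 = 71.667 ≈ 71.7 days.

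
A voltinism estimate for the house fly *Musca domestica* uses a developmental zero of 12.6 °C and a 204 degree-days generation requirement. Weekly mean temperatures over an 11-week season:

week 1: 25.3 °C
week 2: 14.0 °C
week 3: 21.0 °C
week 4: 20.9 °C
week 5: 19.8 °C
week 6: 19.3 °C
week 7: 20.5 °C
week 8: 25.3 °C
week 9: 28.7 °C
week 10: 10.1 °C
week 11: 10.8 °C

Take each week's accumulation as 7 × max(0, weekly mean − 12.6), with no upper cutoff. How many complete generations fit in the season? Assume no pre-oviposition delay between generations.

Weekly DD (7 × max(0, T̄ − 12.6)): 88.9, 9.8, 58.8, 58.1, 50.4, 46.9, 55.3, 88.9, 112.7, 0.0, 0.0.
Season total = 569.8 DD.
Complete generations = ⌊569.8 / 204⌋ = 2.

2 generations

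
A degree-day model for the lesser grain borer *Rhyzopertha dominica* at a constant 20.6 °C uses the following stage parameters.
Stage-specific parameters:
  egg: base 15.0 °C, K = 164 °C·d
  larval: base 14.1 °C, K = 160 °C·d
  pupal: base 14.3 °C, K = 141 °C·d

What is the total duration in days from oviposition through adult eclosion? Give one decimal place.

76.3 days

egg: 164 / (20.6 − 15.0) = 164 / 5.6 = 29.286 d.
larval: 160 / (20.6 − 14.1) = 160 / 6.5 = 24.615 d.
pupal: 141 / (20.6 − 14.3) = 141 / 6.3 = 22.381 d.
Sum = 76.282 ≈ 76.3 days.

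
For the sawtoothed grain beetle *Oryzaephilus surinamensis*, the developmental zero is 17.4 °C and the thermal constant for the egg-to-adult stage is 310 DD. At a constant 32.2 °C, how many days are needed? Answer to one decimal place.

Daily accumulation = 32.2 − 17.4 = 14.8 DD/day.
Duration = 310 / 14.8 = 20.946 ≈ 20.9 days.

20.9 days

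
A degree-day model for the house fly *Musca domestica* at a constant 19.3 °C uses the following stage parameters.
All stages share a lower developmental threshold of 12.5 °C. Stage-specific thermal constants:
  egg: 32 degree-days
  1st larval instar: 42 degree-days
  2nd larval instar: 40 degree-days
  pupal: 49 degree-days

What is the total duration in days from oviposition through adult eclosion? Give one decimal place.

Daily accumulation at 19.3 °C = 19.3 − 12.5 = 6.8 DD/day.
Total K = 32 + 42 + 40 + 49 = 163 DD.
Total duration = 163 / 6.8 = 23.971 ≈ 24.0 days.

24.0 days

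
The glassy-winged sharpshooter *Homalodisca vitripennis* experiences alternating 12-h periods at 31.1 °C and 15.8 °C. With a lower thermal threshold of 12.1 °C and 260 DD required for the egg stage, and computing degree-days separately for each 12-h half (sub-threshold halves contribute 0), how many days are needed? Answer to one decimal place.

Day half: max(0, 31.1 − 12.1) × 0.5 = 19.0 × 0.5 = 9.50 DD.
Night half: max(0, 15.8 − 12.1) × 0.5 = 3.7 × 0.5 = 1.85 DD.
Per 24 h: 11.35 DD/day.
Duration = 260 / 11.35 = 22.907 ≈ 22.9 days.

22.9 days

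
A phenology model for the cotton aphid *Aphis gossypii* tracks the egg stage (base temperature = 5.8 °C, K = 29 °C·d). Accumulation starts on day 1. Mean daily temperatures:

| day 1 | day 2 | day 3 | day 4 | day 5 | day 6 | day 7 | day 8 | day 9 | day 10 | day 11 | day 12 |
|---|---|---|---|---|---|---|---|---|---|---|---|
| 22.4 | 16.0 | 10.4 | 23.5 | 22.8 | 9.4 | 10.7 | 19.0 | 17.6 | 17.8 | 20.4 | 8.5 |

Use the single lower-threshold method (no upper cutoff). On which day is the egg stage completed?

day 3

Daily DD above 5.8 °C: 16.6, 10.2, 4.6, 17.7, 17.0, 3.6, 4.9, 13.2, 11.8, 12.0, 14.6, 2.7.
Cumulative: 16.6, 26.8, 31.4, 49.1, 66.1, 69.7, 74.6, 87.8, 99.6, 111.6, 126.2, 128.9.
The total first reaches 29 DD on day 3.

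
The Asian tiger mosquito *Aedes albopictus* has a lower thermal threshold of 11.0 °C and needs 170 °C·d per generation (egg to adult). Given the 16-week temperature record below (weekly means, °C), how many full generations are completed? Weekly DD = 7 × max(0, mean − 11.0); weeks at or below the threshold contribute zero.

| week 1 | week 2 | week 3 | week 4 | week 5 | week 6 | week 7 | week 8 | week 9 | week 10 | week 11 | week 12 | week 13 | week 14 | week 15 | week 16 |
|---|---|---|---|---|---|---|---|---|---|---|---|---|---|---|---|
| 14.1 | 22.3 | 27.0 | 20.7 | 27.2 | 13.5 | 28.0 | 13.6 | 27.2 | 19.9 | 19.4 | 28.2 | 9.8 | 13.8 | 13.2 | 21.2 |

5 generations

Weekly DD (7 × max(0, T̄ − 11.0)): 21.7, 79.1, 112.0, 67.9, 113.4, 17.5, 119.0, 18.2, 113.4, 62.3, 58.8, 120.4, 0.0, 19.6, 15.4, 71.4.
Season total = 1010.1 DD.
Complete generations = ⌊1010.1 / 170⌋ = 5.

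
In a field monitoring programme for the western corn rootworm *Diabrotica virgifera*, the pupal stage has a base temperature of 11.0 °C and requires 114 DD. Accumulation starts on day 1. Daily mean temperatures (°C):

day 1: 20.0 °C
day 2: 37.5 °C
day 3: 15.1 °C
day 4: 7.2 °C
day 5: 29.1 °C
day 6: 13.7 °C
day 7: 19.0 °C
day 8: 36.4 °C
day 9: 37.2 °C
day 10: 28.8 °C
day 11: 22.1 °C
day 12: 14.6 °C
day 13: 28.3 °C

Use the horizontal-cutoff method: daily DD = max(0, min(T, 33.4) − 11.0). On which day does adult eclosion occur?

day 10

Daily DD above 11.0 °C (capped at 22.4): 9.0, 22.4, 4.1, 0.0, 18.1, 2.7, 8.0, 22.4, 22.4, 17.8, 11.1, 3.6, 17.3.
Cumulative: 9.0, 31.4, 35.5, 35.5, 53.6, 56.3, 64.3, 86.7, 109.1, 126.9, 138.0, 141.6, 158.9.
The total first reaches 114 DD on day 10.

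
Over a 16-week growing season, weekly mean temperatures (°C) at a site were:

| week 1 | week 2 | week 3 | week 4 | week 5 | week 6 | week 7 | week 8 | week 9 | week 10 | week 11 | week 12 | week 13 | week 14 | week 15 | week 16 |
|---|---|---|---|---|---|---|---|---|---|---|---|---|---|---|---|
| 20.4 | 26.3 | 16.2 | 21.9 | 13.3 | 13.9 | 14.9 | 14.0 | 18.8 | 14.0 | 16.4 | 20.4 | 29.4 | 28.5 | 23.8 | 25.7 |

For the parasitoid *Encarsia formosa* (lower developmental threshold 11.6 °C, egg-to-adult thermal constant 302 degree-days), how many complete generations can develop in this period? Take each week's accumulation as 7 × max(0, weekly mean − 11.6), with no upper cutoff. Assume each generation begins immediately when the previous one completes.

Weekly DD (7 × max(0, T̄ − 11.6)): 61.6, 102.9, 32.2, 72.1, 11.9, 16.1, 23.1, 16.8, 50.4, 16.8, 33.6, 61.6, 124.6, 118.3, 85.4, 98.7.
Season total = 926.1 DD.
Complete generations = ⌊926.1 / 302⌋ = 3.

3 generations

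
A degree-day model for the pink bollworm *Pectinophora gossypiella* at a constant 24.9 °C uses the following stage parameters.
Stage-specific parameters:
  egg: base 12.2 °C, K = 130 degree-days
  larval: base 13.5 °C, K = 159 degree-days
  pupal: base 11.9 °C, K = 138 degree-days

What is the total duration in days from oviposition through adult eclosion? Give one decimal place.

34.8 days

egg: 130 / (24.9 − 12.2) = 130 / 12.7 = 10.236 d.
larval: 159 / (24.9 − 13.5) = 159 / 11.4 = 13.947 d.
pupal: 138 / (24.9 − 11.9) = 138 / 13.0 = 10.615 d.
Sum = 34.799 ≈ 34.8 days.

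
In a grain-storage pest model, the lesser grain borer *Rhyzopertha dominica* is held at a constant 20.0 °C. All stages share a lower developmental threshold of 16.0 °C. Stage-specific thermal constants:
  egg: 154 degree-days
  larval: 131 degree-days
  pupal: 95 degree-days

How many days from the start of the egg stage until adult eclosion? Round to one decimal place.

Daily accumulation at 20.0 °C = 20.0 − 16.0 = 4.0 DD/day.
Total K = 154 + 131 + 95 = 380 DD.
Total duration = 380 / 4.0 = 95.000 ≈ 95.0 days.

95.0 days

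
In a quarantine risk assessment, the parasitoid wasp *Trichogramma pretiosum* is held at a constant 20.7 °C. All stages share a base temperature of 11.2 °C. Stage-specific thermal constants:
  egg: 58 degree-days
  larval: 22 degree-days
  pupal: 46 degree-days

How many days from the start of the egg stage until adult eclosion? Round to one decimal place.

Daily accumulation at 20.7 °C = 20.7 − 11.2 = 9.5 DD/day.
Total K = 58 + 22 + 46 = 126 DD.
Total duration = 126 / 9.5 = 13.263 ≈ 13.3 days.

13.3 days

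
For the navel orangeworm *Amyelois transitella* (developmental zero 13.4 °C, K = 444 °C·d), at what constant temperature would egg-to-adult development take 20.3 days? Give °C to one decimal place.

Required daily accumulation = 444 / 20.3 = 21.872 DD/day.
T = T_base + 21.872 = 13.4 + 21.872 = 35.272 ≈ 35.3 °C.

35.3 °C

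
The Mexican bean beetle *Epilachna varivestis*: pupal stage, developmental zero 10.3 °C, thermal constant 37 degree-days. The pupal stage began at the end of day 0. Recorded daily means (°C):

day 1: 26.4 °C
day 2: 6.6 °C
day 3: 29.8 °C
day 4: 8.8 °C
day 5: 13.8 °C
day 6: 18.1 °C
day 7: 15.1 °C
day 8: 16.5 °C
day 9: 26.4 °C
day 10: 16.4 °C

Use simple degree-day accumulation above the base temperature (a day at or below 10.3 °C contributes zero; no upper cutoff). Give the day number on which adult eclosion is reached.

Daily DD above 10.3 °C: 16.1, 0.0, 19.5, 0.0, 3.5, 7.8, 4.8, 6.2, 16.1, 6.1.
Cumulative: 16.1, 16.1, 35.6, 35.6, 39.1, 46.9, 51.7, 57.9, 74.0, 80.1.
The total first reaches 37 DD on day 5.

day 5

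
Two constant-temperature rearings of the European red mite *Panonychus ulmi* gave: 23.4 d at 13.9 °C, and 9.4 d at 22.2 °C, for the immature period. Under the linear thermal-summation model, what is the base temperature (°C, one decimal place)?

8.3 °C

Under the model K = D·(T − T_b), so D₁·(T₁ − T_b) = D₂·(T₂ − T_b).
23.4·(13.9 − T_b) = 9.4·(22.2 − T_b)
T_b = (23.4·13.9 − 9.4·22.2) / (23.4 − 9.4) = 116.58 / 14.0 = 8.327 °C ≈ 8.3 °C.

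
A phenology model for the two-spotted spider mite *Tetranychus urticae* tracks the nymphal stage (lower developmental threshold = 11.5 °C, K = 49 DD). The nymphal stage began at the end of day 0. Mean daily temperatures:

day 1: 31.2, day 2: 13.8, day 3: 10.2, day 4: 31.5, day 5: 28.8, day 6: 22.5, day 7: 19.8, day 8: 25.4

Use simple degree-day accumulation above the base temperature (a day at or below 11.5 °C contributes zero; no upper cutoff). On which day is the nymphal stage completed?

Daily DD above 11.5 °C: 19.7, 2.3, 0.0, 20.0, 17.3, 11.0, 8.3, 13.9.
Cumulative: 19.7, 22.0, 22.0, 42.0, 59.3, 70.3, 78.6, 92.5.
The total first reaches 49 DD on day 5.

day 5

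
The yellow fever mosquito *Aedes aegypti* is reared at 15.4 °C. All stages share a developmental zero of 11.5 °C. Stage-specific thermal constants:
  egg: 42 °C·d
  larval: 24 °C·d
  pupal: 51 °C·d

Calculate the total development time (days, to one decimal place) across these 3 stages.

30.0 days

Daily accumulation at 15.4 °C = 15.4 − 11.5 = 3.9 DD/day.
Total K = 42 + 24 + 51 = 117 DD.
Total duration = 117 / 3.9 = 30.000 ≈ 30.0 days.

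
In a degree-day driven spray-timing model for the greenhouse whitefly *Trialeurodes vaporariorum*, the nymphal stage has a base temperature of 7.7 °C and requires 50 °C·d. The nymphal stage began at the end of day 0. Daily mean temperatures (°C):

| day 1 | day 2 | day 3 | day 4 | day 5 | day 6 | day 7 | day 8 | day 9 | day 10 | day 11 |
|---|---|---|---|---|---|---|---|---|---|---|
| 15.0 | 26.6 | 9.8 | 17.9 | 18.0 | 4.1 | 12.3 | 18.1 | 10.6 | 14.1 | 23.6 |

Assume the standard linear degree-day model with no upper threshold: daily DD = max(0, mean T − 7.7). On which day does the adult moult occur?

Daily DD above 7.7 °C: 7.3, 18.9, 2.1, 10.2, 10.3, 0.0, 4.6, 10.4, 2.9, 6.4, 15.9.
Cumulative: 7.3, 26.2, 28.3, 38.5, 48.8, 48.8, 53.4, 63.8, 66.7, 73.1, 89.0.
The total first reaches 50 DD on day 7.

day 7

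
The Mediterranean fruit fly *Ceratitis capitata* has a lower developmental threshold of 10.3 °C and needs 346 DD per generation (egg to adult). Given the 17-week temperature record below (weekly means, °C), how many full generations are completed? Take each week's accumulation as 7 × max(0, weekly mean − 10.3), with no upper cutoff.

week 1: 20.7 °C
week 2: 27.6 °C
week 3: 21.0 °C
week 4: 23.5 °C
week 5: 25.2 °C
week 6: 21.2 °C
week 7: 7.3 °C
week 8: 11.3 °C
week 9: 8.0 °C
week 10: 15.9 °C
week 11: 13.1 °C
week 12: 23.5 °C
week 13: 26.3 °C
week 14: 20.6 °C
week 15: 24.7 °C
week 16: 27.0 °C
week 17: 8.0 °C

3 generations

Weekly DD (7 × max(0, T̄ − 10.3)): 72.8, 121.1, 74.9, 92.4, 104.3, 76.3, 0.0, 7.0, 0.0, 39.2, 19.6, 92.4, 112.0, 72.1, 100.8, 116.9, 0.0.
Season total = 1101.8 DD.
Complete generations = ⌊1101.8 / 346⌋ = 3.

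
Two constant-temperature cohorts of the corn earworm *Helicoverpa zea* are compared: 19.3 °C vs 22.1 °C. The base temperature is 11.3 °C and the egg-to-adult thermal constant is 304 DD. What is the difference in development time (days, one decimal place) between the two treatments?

9.9 days

At 19.3 °C: 304 / (19.3 − 11.3) = 304 / 8.0 = 38.000 d.
At 22.1 °C: 304 / (22.1 − 11.3) = 304 / 10.8 = 28.148 d.
Difference = |38.000 − 28.148| = 9.852 ≈ 9.9 days.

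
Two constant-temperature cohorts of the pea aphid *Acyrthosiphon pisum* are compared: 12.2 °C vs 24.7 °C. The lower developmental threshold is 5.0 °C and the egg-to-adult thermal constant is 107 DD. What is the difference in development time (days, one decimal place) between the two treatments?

9.4 days

At 12.2 °C: 107 / (12.2 − 5.0) = 107 / 7.2 = 14.861 d.
At 24.7 °C: 107 / (24.7 − 5.0) = 107 / 19.7 = 5.431 d.
Difference = |14.861 − 5.431| = 9.430 ≈ 9.4 days.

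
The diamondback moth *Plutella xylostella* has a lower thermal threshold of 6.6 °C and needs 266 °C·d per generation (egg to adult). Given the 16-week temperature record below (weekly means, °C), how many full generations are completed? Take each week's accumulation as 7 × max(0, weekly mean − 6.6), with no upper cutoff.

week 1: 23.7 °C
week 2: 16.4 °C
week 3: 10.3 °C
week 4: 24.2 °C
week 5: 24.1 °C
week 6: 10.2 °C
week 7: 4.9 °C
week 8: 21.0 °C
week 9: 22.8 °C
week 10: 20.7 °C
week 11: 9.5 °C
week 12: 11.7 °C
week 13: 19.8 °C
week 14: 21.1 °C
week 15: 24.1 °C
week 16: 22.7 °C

Weekly DD (7 × max(0, T̄ − 6.6)): 119.7, 68.6, 25.9, 123.2, 122.5, 25.2, 0.0, 100.8, 113.4, 98.7, 20.3, 35.7, 92.4, 101.5, 122.5, 112.7.
Season total = 1283.1 DD.
Complete generations = ⌊1283.1 / 266⌋ = 4.

4 generations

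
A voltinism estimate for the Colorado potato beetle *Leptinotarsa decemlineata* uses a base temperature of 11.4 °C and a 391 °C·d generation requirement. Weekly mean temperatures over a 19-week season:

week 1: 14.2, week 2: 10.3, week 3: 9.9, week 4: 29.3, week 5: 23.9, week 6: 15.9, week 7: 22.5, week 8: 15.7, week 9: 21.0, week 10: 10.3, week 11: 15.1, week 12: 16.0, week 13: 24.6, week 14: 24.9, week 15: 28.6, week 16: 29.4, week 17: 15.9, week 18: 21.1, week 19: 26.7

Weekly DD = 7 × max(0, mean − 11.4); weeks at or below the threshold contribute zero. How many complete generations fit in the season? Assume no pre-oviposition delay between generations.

2 generations

Weekly DD (7 × max(0, T̄ − 11.4)): 19.6, 0.0, 0.0, 125.3, 87.5, 31.5, 77.7, 30.1, 67.2, 0.0, 25.9, 32.2, 92.4, 94.5, 120.4, 126.0, 31.5, 67.9, 107.1.
Season total = 1136.8 DD.
Complete generations = ⌊1136.8 / 391⌋ = 2.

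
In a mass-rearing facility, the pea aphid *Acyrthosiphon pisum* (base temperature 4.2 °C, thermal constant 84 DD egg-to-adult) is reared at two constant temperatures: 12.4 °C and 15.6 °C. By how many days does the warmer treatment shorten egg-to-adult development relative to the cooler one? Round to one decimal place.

At 12.4 °C: 84 / (12.4 − 4.2) = 84 / 8.2 = 10.244 d.
At 15.6 °C: 84 / (15.6 − 4.2) = 84 / 11.4 = 7.368 d.
Difference = |10.244 − 7.368| = 2.875 ≈ 2.9 days.

2.9 days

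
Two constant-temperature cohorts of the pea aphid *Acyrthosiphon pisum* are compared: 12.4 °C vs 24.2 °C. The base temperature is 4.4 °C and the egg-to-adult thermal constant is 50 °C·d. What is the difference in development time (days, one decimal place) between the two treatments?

3.7 days

At 12.4 °C: 50 / (12.4 − 4.4) = 50 / 8.0 = 6.250 d.
At 24.2 °C: 50 / (24.2 − 4.4) = 50 / 19.8 = 2.525 d.
Difference = |6.250 − 2.525| = 3.725 ≈ 3.7 days.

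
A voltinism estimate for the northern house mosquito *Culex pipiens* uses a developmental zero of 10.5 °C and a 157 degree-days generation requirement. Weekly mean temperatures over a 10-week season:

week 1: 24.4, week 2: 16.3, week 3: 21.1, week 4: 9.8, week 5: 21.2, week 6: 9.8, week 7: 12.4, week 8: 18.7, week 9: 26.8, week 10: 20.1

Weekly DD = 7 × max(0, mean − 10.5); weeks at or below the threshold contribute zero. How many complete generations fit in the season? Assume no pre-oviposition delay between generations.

3 generations

Weekly DD (7 × max(0, T̄ − 10.5)): 97.3, 40.6, 74.2, 0.0, 74.9, 0.0, 13.3, 57.4, 114.1, 67.2.
Season total = 539.0 DD.
Complete generations = ⌊539.0 / 157⌋ = 3.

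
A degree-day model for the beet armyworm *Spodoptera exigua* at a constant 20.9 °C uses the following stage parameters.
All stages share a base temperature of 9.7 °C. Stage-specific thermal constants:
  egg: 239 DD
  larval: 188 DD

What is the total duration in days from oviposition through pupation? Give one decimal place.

38.1 days

Daily accumulation at 20.9 °C = 20.9 − 9.7 = 11.2 DD/day.
Total K = 239 + 188 = 427 DD.
Total duration = 427 / 11.2 = 38.125 ≈ 38.1 days.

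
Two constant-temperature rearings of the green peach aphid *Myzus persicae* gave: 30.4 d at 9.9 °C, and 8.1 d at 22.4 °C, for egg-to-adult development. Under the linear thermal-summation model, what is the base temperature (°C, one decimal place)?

Linear rate model ⇒ the product D·(T − T_b) is constant across temperatures.
30.4·(9.9 − T_b) = 8.1·(22.4 − T_b)
T_b = (30.4·9.9 − 8.1·22.4) / (30.4 − 8.1) = 119.52 / 22.3 = 5.360 °C ≈ 5.4 °C.

5.4 °C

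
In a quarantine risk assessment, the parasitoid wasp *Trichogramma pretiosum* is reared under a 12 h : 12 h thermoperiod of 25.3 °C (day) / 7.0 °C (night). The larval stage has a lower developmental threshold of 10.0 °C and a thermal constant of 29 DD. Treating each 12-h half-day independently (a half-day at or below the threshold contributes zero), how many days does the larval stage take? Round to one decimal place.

Day half: max(0, 25.3 − 10.0) × 0.5 = 15.3 × 0.5 = 7.65 DD.
Night half: max(0, 7.0 − 10.0) × 0.5 = 0.0 × 0.5 = 0.00 DD.
Per 24 h: 7.65 DD/day.
Duration = 29 / 7.65 = 3.791 ≈ 3.8 days.

3.8 days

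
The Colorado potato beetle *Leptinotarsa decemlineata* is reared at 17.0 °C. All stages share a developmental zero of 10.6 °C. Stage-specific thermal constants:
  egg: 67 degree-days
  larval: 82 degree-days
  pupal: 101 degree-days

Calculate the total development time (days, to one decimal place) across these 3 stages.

39.1 days

Daily accumulation at 17.0 °C = 17.0 − 10.6 = 6.4 DD/day.
Total K = 67 + 82 + 101 = 250 DD.
Total duration = 250 / 6.4 = 39.062 ≈ 39.1 days.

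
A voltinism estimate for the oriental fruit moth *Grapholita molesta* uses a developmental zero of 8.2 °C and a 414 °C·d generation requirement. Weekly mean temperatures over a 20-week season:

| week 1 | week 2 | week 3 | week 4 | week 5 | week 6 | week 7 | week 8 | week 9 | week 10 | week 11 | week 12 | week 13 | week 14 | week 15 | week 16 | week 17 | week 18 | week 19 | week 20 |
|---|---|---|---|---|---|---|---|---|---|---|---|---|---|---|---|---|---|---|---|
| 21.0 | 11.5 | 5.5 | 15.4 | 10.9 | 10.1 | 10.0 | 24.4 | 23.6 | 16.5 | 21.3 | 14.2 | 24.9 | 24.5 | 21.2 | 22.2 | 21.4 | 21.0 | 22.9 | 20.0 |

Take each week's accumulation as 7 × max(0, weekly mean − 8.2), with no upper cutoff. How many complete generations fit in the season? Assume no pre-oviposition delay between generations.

3 generations

Weekly DD (7 × max(0, T̄ − 8.2)): 89.6, 23.1, 0.0, 50.4, 18.9, 13.3, 12.6, 113.4, 107.8, 58.1, 91.7, 42.0, 116.9, 114.1, 91.0, 98.0, 92.4, 89.6, 102.9, 82.6.
Season total = 1408.4 DD.
Complete generations = ⌊1408.4 / 414⌋ = 3.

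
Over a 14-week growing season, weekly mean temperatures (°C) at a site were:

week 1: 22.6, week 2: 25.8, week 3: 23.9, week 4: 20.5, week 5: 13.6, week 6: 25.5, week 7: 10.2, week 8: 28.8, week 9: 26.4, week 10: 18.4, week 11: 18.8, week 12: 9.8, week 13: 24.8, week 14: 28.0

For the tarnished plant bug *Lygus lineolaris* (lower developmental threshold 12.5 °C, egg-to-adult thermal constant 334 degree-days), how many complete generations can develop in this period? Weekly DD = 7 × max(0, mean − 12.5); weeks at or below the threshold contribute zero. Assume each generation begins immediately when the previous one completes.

Weekly DD (7 × max(0, T̄ − 12.5)): 70.7, 93.1, 79.8, 56.0, 7.7, 91.0, 0.0, 114.1, 97.3, 41.3, 44.1, 0.0, 86.1, 108.5.
Season total = 889.7 DD.
Complete generations = ⌊889.7 / 334⌋ = 2.

2 generations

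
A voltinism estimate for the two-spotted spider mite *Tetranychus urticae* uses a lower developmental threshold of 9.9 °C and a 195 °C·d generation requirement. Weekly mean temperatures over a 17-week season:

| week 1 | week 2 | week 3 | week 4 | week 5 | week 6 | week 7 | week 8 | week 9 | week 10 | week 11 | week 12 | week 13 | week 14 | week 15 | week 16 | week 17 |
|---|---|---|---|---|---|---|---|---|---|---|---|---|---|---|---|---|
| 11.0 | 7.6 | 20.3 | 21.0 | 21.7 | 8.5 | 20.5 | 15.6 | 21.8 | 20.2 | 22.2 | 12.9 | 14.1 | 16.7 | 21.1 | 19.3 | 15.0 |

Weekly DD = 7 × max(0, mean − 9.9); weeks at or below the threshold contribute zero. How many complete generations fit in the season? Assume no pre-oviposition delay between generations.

Weekly DD (7 × max(0, T̄ − 9.9)): 7.7, 0.0, 72.8, 77.7, 82.6, 0.0, 74.2, 39.9, 83.3, 72.1, 86.1, 21.0, 29.4, 47.6, 78.4, 65.8, 35.7.
Season total = 874.3 DD.
Complete generations = ⌊874.3 / 195⌋ = 4.

4 generations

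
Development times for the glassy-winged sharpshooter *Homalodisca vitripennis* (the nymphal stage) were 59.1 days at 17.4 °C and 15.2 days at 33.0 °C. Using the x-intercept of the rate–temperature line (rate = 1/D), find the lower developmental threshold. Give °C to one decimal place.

12.0 °C

Linear rate model ⇒ the product D·(T − T_b) is constant across temperatures.
59.1·(17.4 − T_b) = 15.2·(33.0 − T_b)
T_b = (59.1·17.4 − 15.2·33.0) / (59.1 − 15.2) = 526.74 / 43.9 = 11.999 °C ≈ 12.0 °C.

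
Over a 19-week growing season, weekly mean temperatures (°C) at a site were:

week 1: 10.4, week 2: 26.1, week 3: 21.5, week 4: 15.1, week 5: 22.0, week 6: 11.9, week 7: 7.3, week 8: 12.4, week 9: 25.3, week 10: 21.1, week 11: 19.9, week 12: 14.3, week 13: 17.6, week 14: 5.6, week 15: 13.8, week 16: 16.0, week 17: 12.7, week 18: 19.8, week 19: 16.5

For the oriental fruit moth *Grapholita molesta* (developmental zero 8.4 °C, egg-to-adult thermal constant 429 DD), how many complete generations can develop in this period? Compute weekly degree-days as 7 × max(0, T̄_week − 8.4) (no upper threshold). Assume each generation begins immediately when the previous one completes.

Weekly DD (7 × max(0, T̄ − 8.4)): 14.0, 123.9, 91.7, 46.9, 95.2, 24.5, 0.0, 28.0, 118.3, 88.9, 80.5, 41.3, 64.4, 0.0, 37.8, 53.2, 30.1, 79.8, 56.7.
Season total = 1075.2 DD.
Complete generations = ⌊1075.2 / 429⌋ = 2.

2 generations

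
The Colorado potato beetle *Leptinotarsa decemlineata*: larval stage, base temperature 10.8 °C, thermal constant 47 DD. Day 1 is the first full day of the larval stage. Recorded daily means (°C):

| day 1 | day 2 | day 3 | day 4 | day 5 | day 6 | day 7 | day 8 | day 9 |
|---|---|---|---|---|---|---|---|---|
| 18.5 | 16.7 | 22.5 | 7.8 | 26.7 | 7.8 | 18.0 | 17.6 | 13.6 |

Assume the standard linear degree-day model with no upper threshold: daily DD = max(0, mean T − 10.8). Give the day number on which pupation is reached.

day 7

Daily DD above 10.8 °C: 7.7, 5.9, 11.7, 0.0, 15.9, 0.0, 7.2, 6.8, 2.8.
Cumulative: 7.7, 13.6, 25.3, 25.3, 41.2, 41.2, 48.4, 55.2, 58.0.
The total first reaches 47 DD on day 7.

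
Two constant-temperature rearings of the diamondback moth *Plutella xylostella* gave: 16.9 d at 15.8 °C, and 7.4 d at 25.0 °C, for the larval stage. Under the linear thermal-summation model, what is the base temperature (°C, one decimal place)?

Linear rate model ⇒ the product D·(T − T_b) is constant across temperatures.
16.9·(15.8 − T_b) = 7.4·(25.0 − T_b)
T_b = (16.9·15.8 − 7.4·25.0) / (16.9 − 7.4) = 82.02 / 9.5 = 8.634 °C ≈ 8.6 °C.

8.6 °C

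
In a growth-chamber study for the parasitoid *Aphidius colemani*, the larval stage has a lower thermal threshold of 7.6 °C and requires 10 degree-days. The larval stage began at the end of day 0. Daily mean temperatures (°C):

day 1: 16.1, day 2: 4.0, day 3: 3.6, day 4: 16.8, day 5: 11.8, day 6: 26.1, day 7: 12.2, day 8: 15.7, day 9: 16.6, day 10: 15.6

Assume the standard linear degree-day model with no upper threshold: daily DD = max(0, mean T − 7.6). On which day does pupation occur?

day 4

Daily DD above 7.6 °C: 8.5, 0.0, 0.0, 9.2, 4.2, 18.5, 4.6, 8.1, 9.0, 8.0.
Cumulative: 8.5, 8.5, 8.5, 17.7, 21.9, 40.4, 45.0, 53.1, 62.1, 70.1.
The total first reaches 10 DD on day 4.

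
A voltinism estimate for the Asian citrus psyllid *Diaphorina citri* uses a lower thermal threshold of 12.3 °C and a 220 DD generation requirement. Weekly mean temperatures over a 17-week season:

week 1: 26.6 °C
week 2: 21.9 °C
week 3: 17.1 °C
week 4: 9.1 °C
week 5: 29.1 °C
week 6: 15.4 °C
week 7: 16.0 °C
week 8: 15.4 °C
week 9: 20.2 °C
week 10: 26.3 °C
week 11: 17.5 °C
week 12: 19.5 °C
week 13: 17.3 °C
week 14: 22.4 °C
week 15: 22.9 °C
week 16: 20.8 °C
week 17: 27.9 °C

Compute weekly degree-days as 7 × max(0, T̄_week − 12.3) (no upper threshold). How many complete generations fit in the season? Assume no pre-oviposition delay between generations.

Weekly DD (7 × max(0, T̄ − 12.3)): 100.1, 67.2, 33.6, 0.0, 117.6, 21.7, 25.9, 21.7, 55.3, 98.0, 36.4, 50.4, 35.0, 70.7, 74.2, 59.5, 109.2.
Season total = 976.5 DD.
Complete generations = ⌊976.5 / 220⌋ = 4.

4 generations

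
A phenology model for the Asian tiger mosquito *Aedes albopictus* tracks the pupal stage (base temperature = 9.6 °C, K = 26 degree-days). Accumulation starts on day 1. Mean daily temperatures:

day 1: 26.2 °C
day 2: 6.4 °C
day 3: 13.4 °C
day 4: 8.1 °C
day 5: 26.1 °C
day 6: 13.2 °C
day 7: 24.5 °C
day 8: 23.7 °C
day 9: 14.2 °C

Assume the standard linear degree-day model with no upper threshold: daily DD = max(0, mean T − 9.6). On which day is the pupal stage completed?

day 5

Daily DD above 9.6 °C: 16.6, 0.0, 3.8, 0.0, 16.5, 3.6, 14.9, 14.1, 4.6.
Cumulative: 16.6, 16.6, 20.4, 20.4, 36.9, 40.5, 55.4, 69.5, 74.1.
The total first reaches 26 DD on day 5.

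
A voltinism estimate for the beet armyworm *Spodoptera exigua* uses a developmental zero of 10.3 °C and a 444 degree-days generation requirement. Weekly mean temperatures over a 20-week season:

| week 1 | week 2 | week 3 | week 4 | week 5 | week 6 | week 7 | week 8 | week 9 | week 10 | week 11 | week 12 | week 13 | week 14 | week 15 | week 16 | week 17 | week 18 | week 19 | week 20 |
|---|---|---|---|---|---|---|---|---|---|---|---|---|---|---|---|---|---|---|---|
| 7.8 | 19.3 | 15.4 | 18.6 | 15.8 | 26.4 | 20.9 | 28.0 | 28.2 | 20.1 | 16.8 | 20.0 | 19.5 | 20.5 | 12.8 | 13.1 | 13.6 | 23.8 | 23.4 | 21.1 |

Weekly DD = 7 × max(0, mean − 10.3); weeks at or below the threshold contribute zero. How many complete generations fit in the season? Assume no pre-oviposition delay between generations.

2 generations

Weekly DD (7 × max(0, T̄ − 10.3)): 0.0, 63.0, 35.7, 58.1, 38.5, 112.7, 74.2, 123.9, 125.3, 68.6, 45.5, 67.9, 64.4, 71.4, 17.5, 19.6, 23.1, 94.5, 91.7, 75.6.
Season total = 1271.2 DD.
Complete generations = ⌊1271.2 / 444⌋ = 2.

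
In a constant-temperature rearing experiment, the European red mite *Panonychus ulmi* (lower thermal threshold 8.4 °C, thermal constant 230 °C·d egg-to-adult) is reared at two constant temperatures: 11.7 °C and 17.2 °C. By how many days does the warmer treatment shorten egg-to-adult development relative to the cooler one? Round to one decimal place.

At 11.7 °C: 230 / (11.7 − 8.4) = 230 / 3.3 = 69.697 d.
At 17.2 °C: 230 / (17.2 − 8.4) = 230 / 8.8 = 26.136 d.
Difference = |69.697 − 26.136| = 43.561 ≈ 43.6 days.

43.6 days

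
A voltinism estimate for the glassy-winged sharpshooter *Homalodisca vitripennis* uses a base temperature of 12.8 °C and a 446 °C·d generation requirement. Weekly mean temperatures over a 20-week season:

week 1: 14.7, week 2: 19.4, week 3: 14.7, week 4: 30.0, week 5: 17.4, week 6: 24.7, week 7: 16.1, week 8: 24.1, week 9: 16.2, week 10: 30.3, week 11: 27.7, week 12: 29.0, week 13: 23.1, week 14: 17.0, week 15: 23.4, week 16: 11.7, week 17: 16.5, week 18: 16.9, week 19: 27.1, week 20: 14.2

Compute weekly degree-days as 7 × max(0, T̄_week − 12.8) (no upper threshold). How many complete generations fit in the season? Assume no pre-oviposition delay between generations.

Weekly DD (7 × max(0, T̄ − 12.8)): 13.3, 46.2, 13.3, 120.4, 32.2, 83.3, 23.1, 79.1, 23.8, 122.5, 104.3, 113.4, 72.1, 29.4, 74.2, 0.0, 25.9, 28.7, 100.1, 9.8.
Season total = 1115.1 DD.
Complete generations = ⌊1115.1 / 446⌋ = 2.

2 generations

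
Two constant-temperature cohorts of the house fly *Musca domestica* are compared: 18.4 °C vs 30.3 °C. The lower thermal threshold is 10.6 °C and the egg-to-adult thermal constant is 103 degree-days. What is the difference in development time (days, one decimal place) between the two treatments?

At 18.4 °C: 103 / (18.4 − 10.6) = 103 / 7.8 = 13.205 d.
At 30.3 °C: 103 / (30.3 − 10.6) = 103 / 19.7 = 5.228 d.
Difference = |13.205 − 5.228| = 7.977 ≈ 8.0 days.

8.0 days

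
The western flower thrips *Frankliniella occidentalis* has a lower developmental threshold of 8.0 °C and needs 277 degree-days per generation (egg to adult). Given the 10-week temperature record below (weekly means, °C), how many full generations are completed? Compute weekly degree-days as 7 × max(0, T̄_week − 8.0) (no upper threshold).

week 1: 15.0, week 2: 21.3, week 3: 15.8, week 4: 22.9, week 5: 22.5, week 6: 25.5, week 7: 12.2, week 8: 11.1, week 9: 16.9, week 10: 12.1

Weekly DD (7 × max(0, T̄ − 8.0)): 49.0, 93.1, 54.6, 104.3, 101.5, 122.5, 29.4, 21.7, 62.3, 28.7.
Season total = 667.1 DD.
Complete generations = ⌊667.1 / 277⌋ = 2.

2 generations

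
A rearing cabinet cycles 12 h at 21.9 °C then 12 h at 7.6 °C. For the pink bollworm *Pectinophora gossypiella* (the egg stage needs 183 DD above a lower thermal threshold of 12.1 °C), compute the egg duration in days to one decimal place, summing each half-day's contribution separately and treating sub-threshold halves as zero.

37.3 days

Day half: max(0, 21.9 − 12.1) × 0.5 = 9.8 × 0.5 = 4.90 DD.
Night half: max(0, 7.6 − 12.1) × 0.5 = 0.0 × 0.5 = 0.00 DD.
Per 24 h: 4.90 DD/day.
Duration = 183 / 4.90 = 37.347 ≈ 37.3 days.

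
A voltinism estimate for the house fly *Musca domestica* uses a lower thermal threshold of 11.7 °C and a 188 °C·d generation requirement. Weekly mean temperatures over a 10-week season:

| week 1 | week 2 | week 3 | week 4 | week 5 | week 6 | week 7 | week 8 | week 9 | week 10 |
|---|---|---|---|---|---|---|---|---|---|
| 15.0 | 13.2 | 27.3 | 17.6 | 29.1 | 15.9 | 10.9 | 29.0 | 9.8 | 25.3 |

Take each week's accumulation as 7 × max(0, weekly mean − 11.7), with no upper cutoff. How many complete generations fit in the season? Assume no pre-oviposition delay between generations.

Weekly DD (7 × max(0, T̄ − 11.7)): 23.1, 10.5, 109.2, 41.3, 121.8, 29.4, 0.0, 121.1, 0.0, 95.2.
Season total = 551.6 DD.
Complete generations = ⌊551.6 / 188⌋ = 2.

2 generations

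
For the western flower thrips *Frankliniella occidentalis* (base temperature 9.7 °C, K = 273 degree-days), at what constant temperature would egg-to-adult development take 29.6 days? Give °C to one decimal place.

Required daily accumulation = 273 / 29.6 = 9.223 DD/day.
T = T_base + 9.223 = 9.7 + 9.223 = 18.923 ≈ 18.9 °C.

18.9 °C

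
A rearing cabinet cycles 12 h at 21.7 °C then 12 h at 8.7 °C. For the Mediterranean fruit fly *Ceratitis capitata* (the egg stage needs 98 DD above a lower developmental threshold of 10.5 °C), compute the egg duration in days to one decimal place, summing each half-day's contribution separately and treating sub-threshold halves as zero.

Day half: max(0, 21.7 − 10.5) × 0.5 = 11.2 × 0.5 = 5.60 DD.
Night half: max(0, 8.7 − 10.5) × 0.5 = 0.0 × 0.5 = 0.00 DD.
Per 24 h: 5.60 DD/day.
Duration = 98 / 5.60 = 17.500 ≈ 17.5 days.

17.5 days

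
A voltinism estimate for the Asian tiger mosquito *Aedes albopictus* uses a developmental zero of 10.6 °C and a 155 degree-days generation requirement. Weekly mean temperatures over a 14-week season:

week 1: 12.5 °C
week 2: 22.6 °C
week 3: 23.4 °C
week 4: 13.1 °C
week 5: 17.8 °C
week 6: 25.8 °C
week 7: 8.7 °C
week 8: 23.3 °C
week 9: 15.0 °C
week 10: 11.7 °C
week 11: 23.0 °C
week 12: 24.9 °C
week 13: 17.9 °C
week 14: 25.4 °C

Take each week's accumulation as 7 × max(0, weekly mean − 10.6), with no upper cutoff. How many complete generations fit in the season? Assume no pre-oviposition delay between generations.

5 generations

Weekly DD (7 × max(0, T̄ − 10.6)): 13.3, 84.0, 89.6, 17.5, 50.4, 106.4, 0.0, 88.9, 30.8, 7.7, 86.8, 100.1, 51.1, 103.6.
Season total = 830.2 DD.
Complete generations = ⌊830.2 / 155⌋ = 5.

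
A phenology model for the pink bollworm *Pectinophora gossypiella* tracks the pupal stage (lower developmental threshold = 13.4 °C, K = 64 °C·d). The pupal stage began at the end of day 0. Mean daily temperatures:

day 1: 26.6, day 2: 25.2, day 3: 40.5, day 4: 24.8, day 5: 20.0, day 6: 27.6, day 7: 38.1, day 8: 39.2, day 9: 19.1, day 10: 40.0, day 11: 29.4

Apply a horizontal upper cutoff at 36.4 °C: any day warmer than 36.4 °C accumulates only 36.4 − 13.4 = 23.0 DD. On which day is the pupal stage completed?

Daily DD above 13.4 °C (capped at 23.0): 13.2, 11.8, 23.0, 11.4, 6.6, 14.2, 23.0, 23.0, 5.7, 23.0, 16.0.
Cumulative: 13.2, 25.0, 48.0, 59.4, 66.0, 80.2, 103.2, 126.2, 131.9, 154.9, 170.9.
The total first reaches 64 DD on day 5.

day 5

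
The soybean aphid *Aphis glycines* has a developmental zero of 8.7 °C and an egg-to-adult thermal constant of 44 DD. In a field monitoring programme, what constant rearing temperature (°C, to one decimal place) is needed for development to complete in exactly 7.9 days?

14.3 °C

Required daily accumulation = 44 / 7.9 = 5.570 DD/day.
T = T_base + 5.570 = 8.7 + 5.570 = 14.270 ≈ 14.3 °C.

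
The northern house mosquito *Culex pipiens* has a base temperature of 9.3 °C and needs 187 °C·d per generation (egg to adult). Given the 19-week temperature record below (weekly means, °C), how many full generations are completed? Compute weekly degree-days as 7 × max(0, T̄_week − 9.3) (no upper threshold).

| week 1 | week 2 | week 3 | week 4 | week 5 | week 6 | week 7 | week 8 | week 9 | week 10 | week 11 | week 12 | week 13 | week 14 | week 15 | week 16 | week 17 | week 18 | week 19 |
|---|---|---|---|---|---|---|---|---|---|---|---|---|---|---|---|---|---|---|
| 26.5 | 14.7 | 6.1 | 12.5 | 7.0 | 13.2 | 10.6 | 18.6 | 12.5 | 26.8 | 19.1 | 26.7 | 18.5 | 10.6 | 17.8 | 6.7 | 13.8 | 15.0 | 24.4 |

4 generations

Weekly DD (7 × max(0, T̄ − 9.3)): 120.4, 37.8, 0.0, 22.4, 0.0, 27.3, 9.1, 65.1, 22.4, 122.5, 68.6, 121.8, 64.4, 9.1, 59.5, 0.0, 31.5, 39.9, 105.7.
Season total = 927.5 DD.
Complete generations = ⌊927.5 / 187⌋ = 4.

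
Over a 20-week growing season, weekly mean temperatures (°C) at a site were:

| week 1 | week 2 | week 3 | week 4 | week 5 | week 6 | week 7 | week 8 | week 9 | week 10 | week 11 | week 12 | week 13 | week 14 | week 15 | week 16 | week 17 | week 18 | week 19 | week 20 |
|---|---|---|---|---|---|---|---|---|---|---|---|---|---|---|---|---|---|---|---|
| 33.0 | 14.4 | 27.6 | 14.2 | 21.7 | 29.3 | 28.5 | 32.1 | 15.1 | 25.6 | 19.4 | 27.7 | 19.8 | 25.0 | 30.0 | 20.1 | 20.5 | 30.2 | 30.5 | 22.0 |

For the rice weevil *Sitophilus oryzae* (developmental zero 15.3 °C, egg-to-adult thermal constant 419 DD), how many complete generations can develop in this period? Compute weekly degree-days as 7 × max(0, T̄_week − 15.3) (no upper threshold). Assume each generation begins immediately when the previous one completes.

3 generations

Weekly DD (7 × max(0, T̄ − 15.3)): 123.9, 0.0, 86.1, 0.0, 44.8, 98.0, 92.4, 117.6, 0.0, 72.1, 28.7, 86.8, 31.5, 67.9, 102.9, 33.6, 36.4, 104.3, 106.4, 46.9.
Season total = 1280.3 DD.
Complete generations = ⌊1280.3 / 419⌋ = 3.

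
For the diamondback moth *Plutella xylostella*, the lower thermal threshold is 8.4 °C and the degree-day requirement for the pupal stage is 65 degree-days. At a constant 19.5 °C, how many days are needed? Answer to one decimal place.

Daily accumulation = 19.5 − 8.4 = 11.1 DD/day.
Duration = 65 / 11.1 = 5.856 ≈ 5.9 days.

5.9 days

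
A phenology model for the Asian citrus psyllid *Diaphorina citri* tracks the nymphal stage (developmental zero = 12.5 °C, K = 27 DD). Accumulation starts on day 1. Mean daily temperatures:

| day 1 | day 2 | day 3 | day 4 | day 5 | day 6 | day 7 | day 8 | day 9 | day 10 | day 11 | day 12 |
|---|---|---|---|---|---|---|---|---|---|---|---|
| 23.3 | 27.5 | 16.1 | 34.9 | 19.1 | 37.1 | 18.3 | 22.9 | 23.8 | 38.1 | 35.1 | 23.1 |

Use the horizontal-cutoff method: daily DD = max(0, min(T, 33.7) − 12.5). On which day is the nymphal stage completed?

day 3

Daily DD above 12.5 °C (capped at 21.2): 10.8, 15.0, 3.6, 21.2, 6.6, 21.2, 5.8, 10.4, 11.3, 21.2, 21.2, 10.6.
Cumulative: 10.8, 25.8, 29.4, 50.6, 57.2, 78.4, 84.2, 94.6, 105.9, 127.1, 148.3, 158.9.
The total first reaches 27 DD on day 3.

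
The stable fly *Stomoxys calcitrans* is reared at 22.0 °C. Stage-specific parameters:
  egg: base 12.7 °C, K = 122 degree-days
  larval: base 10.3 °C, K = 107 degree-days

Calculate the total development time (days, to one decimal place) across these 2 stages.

22.3 days

egg: 122 / (22.0 − 12.7) = 122 / 9.3 = 13.118 d.
larval: 107 / (22.0 − 10.3) = 107 / 11.7 = 9.145 d.
Sum = 22.264 ≈ 22.3 days.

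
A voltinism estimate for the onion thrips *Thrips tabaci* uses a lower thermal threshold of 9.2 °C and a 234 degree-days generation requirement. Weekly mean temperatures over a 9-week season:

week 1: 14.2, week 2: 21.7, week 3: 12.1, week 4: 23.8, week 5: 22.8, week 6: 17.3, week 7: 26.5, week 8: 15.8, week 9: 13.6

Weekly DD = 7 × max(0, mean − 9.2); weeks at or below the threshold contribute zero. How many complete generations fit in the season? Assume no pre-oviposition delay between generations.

2 generations

Weekly DD (7 × max(0, T̄ − 9.2)): 35.0, 87.5, 20.3, 102.2, 95.2, 56.7, 121.1, 46.2, 30.8.
Season total = 595.0 DD.
Complete generations = ⌊595.0 / 234⌋ = 2.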